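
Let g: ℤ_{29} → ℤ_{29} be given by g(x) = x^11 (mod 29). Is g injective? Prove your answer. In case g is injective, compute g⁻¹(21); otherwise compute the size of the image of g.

15

Since 29 is prime, the nonzero elements of ℤ_{29} form a cyclic group of order 28.
As gcd(11, 28) = 1, raising to the 11th power is a bijection on this group: if a^11 ≡ b^11 then (ab^{−1})^11 = 1, and the only element of order dividing gcd(11, 28) = 1 is 1, so a = b.
With g(0) = 0 this makes g injective on all of ℤ_{29}, hence bijective (finite equal-size domain and codomain). In particular g is injective.
Since g is injective, we find the preimage of 21. The inverse of x ↦ x^11 on (ℤ_{29})^× is x ↦ x^23, because 11·23 = 253 = 9·28 + 1 ≡ 1 (mod 28) and x^{28} = 1 for x ≠ 0 (Fermat). So g⁻¹(21) = 21^23 mod 29.
Repeated squaring mod 29: 21^1 ≡ 21, 21^2 ≡ 21² = 441 ≡ 6, 21^4 ≡ 6² = 36 ≡ 7, 21^8 ≡ 7² = 49 ≡ 20, 21^16 ≡ 20² = 400 ≡ 23. Since 23 = 16 + 4 + 2 + 1, 21^23 ≡ 23·7·6·21: 23·7 = 161 ≡ 16, then 16·6 = 96 ≡ 9, then 9·21 = 189 ≡ 15. So 21^23 ≡ 15 (mod 29).
Hence g⁻¹(21) = 15.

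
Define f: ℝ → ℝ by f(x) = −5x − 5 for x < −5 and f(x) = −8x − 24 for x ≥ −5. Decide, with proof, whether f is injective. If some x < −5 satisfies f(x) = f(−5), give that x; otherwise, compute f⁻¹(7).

-31/8

Both pieces are strictly decreasing (slopes −5 and −8), so each is injective on its own interval.
The left piece maps (−∞, −5) onto (20, ∞); the right piece maps [−5, ∞) onto (−∞, 16].
These images are disjoint, so no value is attained by both pieces. So f is injective.
Because the two images are disjoint, no x < −5 has f(x) = f(−5), so we compute f⁻¹(7): 7 lies in (−∞, 16], so solve −8x − 24 = 7: x = (7 + 24)/(−8) = −31/8.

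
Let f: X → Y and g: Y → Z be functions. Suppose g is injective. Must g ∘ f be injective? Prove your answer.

not injective

No. Take X = {1, 2}, Y = Z = {1, 2, 3, 4}, f(1) = f(2) = 1, and g = identity (injective).
Then (g ∘ f)(1) = (g ∘ f)(2) = 1 with 1 ≠ 2, so g ∘ f is not injective.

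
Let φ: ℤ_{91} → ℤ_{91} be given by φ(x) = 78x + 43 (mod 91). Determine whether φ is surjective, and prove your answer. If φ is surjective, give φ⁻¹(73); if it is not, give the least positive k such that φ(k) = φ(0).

7

Recall: φ is surjective if every y in the codomain equals φ(x) for some x in the domain.
Since gcd(78, 91) = 13, we have 78x ≡ 0 (mod 13) for all x, so φ(x) ≡ 4 (mod 13).
But 0 ≢ 4 (mod 13), so 0 ∈ ℤ_{91} has no preimage. Therefore φ is not surjective.
Since φ is not surjective, we find the least positive k with φ(k) = φ(0): this means 78k ≡ 0 (mod 91), i.e. 91 ∣ 78k. Since gcd(78, 91) = 13, dividing through by 13 this holds exactly when 7 ∣ 6k, and as gcd(6, 7) = 1, exactly when 7 ∣ k.
The smallest positive such k is 7.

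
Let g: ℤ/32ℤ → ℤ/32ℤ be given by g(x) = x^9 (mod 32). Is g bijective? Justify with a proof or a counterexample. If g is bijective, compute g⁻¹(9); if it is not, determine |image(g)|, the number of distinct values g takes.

17

g(0) = 0^9 = 0.
g(2): Repeated squaring mod 32: 2^1 ≡ 2, 2^2 ≡ 2² = 4, 2^4 ≡ 4² = 16, 2^8 ≡ 16² = 256 ≡ 0. Since 9 = 8 + 1, 2^9 ≡ 0·2: 0·2 = 0. So 2^9 ≡ 0 (mod 32).
So g(0) = g(2) = 0 while 0 ≠ 2, hence g is not injective, hence not bijective.
Since g is not bijective, we determine |image(g)|. Computing x^9 mod 32 for each x (by repeated squaring, reducing mod 32 at every step), the values g(0), g(1), …, g(31) are: 0, 1, 0, 3, 0, 5, 0, 7, 0, 9, 0, 11, 0, 13, 0, 15, 0, 17, 0, 19, 0, 21, 0, 23, 0, 25, 0, 27, 0, 29, 0, 31.
The distinct values are {0, 1, 3, 5, 7, 9, 11, 13, 15, 17, 19, 21, 23, 25, 27, 29, 31}; there are 17 of them.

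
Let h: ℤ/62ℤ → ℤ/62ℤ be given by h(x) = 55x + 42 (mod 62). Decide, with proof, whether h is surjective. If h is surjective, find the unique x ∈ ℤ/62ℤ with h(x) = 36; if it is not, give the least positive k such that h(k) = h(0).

Since gcd(55, 62) = 1, 55 is invertible modulo 62. Euclid's algorithm: 62 = 1·55 + 7, 55 = 7·7 + 6, 7 = 1·6 + 1; back-substituting gives 1 = 53·55 − 47·62, so 55⁻¹ ≡ 53 (mod 62).
Then y ↦ 53(y − 42) is a two-sided inverse to h, so every y ∈ ℤ/62ℤ has a preimage.
Therefore h is surjective.
Since h is surjective, we find h⁻¹(36): we need 55x ≡ 36 − 42 ≡ 56 (mod 62). Using 55⁻¹ = 53: x ≡ 53·56 = 2968 = 47·62 + 54, so x = 54.
Check: h(54) = 55·54 + 42 = 3012 = 48·62 + 36 ≡ 36 (mod 62).

54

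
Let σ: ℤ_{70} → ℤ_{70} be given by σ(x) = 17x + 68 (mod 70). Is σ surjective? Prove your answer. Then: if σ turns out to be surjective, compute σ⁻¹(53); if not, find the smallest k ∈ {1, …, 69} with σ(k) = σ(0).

65

Recall: σ is surjective if every y in the codomain equals σ(x) for some x in the domain.
Since gcd(17, 70) = 1, 17 is invertible modulo 70. Euclid's algorithm: 70 = 4·17 + 2, 17 = 8·2 + 1; back-substituting gives 1 = 33·17 − 8·70, so 17⁻¹ ≡ 33 (mod 70).
Then y ↦ 33(y − 68) is a two-sided inverse to σ, so every y ∈ ℤ_{70} has a preimage.
Hence σ is surjective.
Since σ is surjective, we compute σ⁻¹(53): solve 17x + 68 ≡ 53 (mod 70), i.e. 17x ≡ 55 (mod 70).
Multiplying by 17⁻¹ = 33 gives x ≡ 33·55 = 1815 = 25·70 + 65 ≡ 65 (mod 70).
Check: σ(65) = 17·65 + 68 = 1173 = 16·70 + 53 ≡ 53 (mod 70).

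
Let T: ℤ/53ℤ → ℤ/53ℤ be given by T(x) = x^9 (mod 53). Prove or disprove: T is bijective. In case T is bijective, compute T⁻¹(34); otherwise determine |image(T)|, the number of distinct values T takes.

Since 53 is prime, the nonzero elements of ℤ/53ℤ form a cyclic group of order 52.
As gcd(9, 52) = 1, raising to the 9th power is a bijection on this group: if a^9 ≡ b^9 then (ab^{−1})^9 = 1, and the only element of order dividing gcd(9, 52) = 1 is 1, so a = b.
With T(0) = 0 this makes T injective on all of ℤ/53ℤ, hence bijective (finite equal-size domain and codomain). In particular T is bijective.
Since T is bijective, we find the preimage of 34. The inverse of x ↦ x^9 on (ℤ/53ℤ)^× is x ↦ x^29, because 9·29 = 261 = 5·52 + 1 ≡ 1 (mod 52) and x^{52} = 1 for x ≠ 0 (Fermat). So T⁻¹(34) = 34^29 mod 53.
Repeated squaring mod 53: 34^1 ≡ 34, 34^2 ≡ 34² = 1156 ≡ 43, 34^4 ≡ 43² = 1849 ≡ 47, 34^8 ≡ 47² = 2209 ≡ 36, 34^16 ≡ 36² = 1296 ≡ 24. Since 29 = 16 + 8 + 4 + 1, 34^29 ≡ 24·36·47·34: 24·36 = 864 ≡ 16, then 16·47 = 752 ≡ 10, then 10·34 = 340 ≡ 22. So 34^29 ≡ 22 (mod 53).
Hence T⁻¹(34) = 22.

22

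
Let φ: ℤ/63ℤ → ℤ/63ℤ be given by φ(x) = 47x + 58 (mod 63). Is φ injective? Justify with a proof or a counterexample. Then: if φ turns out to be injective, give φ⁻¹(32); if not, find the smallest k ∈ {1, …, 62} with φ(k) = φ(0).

41

By definition, φ is injective when φ(a) = φ(b) forces a = b.
If φ(a) = φ(b), then 47a ≡ 47b (mod 63). Because gcd(47, 63) = 1, we may cancel 47 to get a ≡ b (mod 63).
So φ is injective.
We now compute 47⁻¹ mod 63 explicitly. Euclid's algorithm: 63 = 1·47 + 16, 47 = 2·16 + 15, 16 = 1·15 + 1; back-substituting gives 1 = 59·47 − 44·63, so 47⁻¹ ≡ 59 (mod 63).
Since φ is injective, we find φ⁻¹(32): we need 47x ≡ 32 − 58 ≡ 37 (mod 63). Using 47⁻¹ = 59: x ≡ 59·37 = 2183 = 34·63 + 41, so x = 41.
Check: φ(41) = 47·41 + 58 = 1985 = 31·63 + 32 ≡ 32 (mod 63).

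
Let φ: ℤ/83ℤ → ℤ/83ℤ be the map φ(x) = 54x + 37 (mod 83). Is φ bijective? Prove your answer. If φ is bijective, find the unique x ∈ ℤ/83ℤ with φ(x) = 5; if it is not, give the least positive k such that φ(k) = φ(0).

By definition, injectivity means: for all x_1, x_2 in the domain, φ(x_1) = φ(x_2) implies x_1 = x_2.
If φ(x_1) = φ(x_2), then 54x_1 ≡ 54x_2 (mod 83). Because gcd(54, 83) = 1, we may cancel 54 to get x_1 ≡ x_2 (mod 83).
We now compute 54⁻¹ mod 83 explicitly. Euclid's algorithm: 83 = 1·54 + 29, 54 = 1·29 + 25, 29 = 1·25 + 4, 25 = 6·4 + 1; back-substituting gives 1 = 20·54 − 13·83, so 54⁻¹ ≡ 20 (mod 83).
Then y ↦ 20(y − 37) is a two-sided inverse to φ, so every y ∈ ℤ/83ℤ has a preimage.
So φ is bijective.
Since φ is bijective, we compute φ⁻¹(5): solve 54x + 37 ≡ 5 (mod 83), i.e. 54x ≡ 51 (mod 83).
Multiplying by 54⁻¹ = 20 gives x ≡ 20·51 = 1020 = 12·83 + 24 ≡ 24 (mod 83).
Check: φ(24) = 54·24 + 37 = 1333 = 16·83 + 5 ≡ 5 (mod 83).

24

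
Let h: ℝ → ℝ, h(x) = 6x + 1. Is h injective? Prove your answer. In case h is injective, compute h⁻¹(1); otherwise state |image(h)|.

Recall: injectivity means: for all u, v in the domain, h(u) = h(v) implies u = v.
Suppose h(u) = h(v). Then 6u + 1 = 6v + 1, thus 6u = 6v, therefore u = v.
Thus h is injective.
Since h is injective, we compute h⁻¹(1) = (1 − 1)/6 = 0.

0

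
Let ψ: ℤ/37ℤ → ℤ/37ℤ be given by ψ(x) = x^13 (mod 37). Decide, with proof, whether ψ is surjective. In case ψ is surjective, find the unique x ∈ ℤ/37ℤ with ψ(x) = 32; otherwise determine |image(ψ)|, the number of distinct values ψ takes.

Since 37 is prime, the nonzero elements of ℤ/37ℤ form a cyclic group of order 36.
As gcd(13, 36) = 1, raising to the 13th power is a bijection on this group: if u^13 ≡ v^13 then (uv^{−1})^13 = 1, and the only element of order dividing gcd(13, 36) = 1 is 1, so u = v.
With ψ(0) = 0 this makes ψ injective on all of ℤ/37ℤ, hence bijective (finite equal-size domain and codomain). In particular ψ is surjective.
Since ψ is surjective, we find the preimage of 32. The inverse of x ↦ x^13 on (ℤ/37ℤ)^× is x ↦ x^25, because 13·25 = 325 = 9·36 + 1 ≡ 1 (mod 36) and x^{36} = 1 for x ≠ 0 (Fermat). So ψ⁻¹(32) = 32^25 mod 37.
Repeated squaring mod 37: 32^1 ≡ 32, 32^2 ≡ 32² = 1024 ≡ 25, 32^4 ≡ 25² = 625 ≡ 33, 32^8 ≡ 33² = 1089 ≡ 16, 32^16 ≡ 16² = 256 ≡ 34. Since 25 = 16 + 8 + 1, 32^25 ≡ 34·16·32: 34·16 = 544 ≡ 26, then 26·32 = 832 ≡ 18. So 32^25 ≡ 18 (mod 37).
Hence ψ⁻¹(32) = 18.

18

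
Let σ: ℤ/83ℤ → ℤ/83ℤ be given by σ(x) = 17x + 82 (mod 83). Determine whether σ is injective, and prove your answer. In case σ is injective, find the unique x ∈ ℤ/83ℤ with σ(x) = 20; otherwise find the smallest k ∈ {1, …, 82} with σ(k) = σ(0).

If σ(u) = σ(v), then 17u ≡ 17v (mod 83). Because gcd(17, 83) = 1, we may cancel 17 to get u ≡ v (mod 83).
Thus σ is injective.
We now compute 17⁻¹ mod 83 explicitly. Euclid's algorithm: 83 = 4·17 + 15, 17 = 1·15 + 2, 15 = 7·2 + 1; back-substituting gives 1 = 44·17 − 9·83, so 17⁻¹ ≡ 44 (mod 83).
Since σ is injective, we find σ⁻¹(20): we need 17x ≡ 20 − 82 ≡ 21 (mod 83). Using 17⁻¹ = 44: x ≡ 44·21 = 924 = 11·83 + 11, so x = 11.
Check: σ(11) = 17·11 + 82 = 269 = 3·83 + 20 ≡ 20 (mod 83).

11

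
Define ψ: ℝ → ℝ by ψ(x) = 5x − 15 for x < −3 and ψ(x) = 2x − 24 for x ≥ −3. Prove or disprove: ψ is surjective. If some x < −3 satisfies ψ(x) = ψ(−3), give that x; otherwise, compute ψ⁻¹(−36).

Both pieces are strictly increasing (slopes 5 and 2), so each is injective on its own interval.
The left piece maps (−∞, −3) onto (−∞, −30); the right piece maps [−3, ∞) onto [−30, ∞).
These images together cover ℝ, so ψ is surjective.
Because the two images are disjoint, no x < −3 has ψ(x) = ψ(−3), so we compute ψ⁻¹(−36): −36 lies in (−∞, −30), so solve 5x − 15 = −36: x = (−36 + 15)/5 = −21/5.

-21/5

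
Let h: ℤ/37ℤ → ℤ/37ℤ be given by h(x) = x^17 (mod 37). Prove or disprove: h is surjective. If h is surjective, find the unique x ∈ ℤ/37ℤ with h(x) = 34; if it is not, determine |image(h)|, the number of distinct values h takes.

12

Since 37 is prime, the nonzero elements of ℤ/37ℤ form a cyclic group of order 36.
As gcd(17, 36) = 1, raising to the 17th power is a bijection on this group: if x_1^17 ≡ x_2^17 then (x_1x_2^{−1})^17 = 1, and the only element of order dividing gcd(17, 36) = 1 is 1, so x_1 = x_2.
With h(0) = 0 this makes h injective on all of ℤ/37ℤ, hence bijective (finite equal-size domain and codomain). In particular h is surjective.
Since h is surjective, we find the preimage of 34. The inverse of x ↦ x^17 on (ℤ/37ℤ)^× is x ↦ x^17, because 17·17 = 289 = 8·36 + 1 ≡ 1 (mod 36) and x^{36} = 1 for x ≠ 0 (Fermat). So h⁻¹(34) = 34^17 mod 37.
Repeated squaring mod 37: 34^1 ≡ 34, 34^2 ≡ 34² = 1156 ≡ 9, 34^4 ≡ 9² = 81 ≡ 7, 34^8 ≡ 7² = 49 ≡ 12, 34^16 ≡ 12² = 144 ≡ 33. Since 17 = 16 + 1, 34^17 ≡ 33·34: 33·34 = 1122 ≡ 12. So 34^17 ≡ 12 (mod 37).
Hence h⁻¹(34) = 12.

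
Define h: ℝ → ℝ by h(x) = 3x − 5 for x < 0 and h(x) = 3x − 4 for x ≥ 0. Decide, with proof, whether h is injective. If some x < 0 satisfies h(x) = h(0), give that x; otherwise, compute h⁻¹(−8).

Both pieces are strictly increasing (slopes 3 and 3), so each is injective on its own interval.
The left piece maps (−∞, 0) onto (−∞, −5); the right piece maps [0, ∞) onto [−4, ∞).
These images are disjoint, so no value is attained by both pieces. Hence h is injective.
Because the two images are disjoint, no x < 0 has h(x) = h(0), so we compute h⁻¹(−8): −8 lies in (−∞, −5), so solve 3x − 5 = −8: x = (−8 + 5)/3 = −1.

-1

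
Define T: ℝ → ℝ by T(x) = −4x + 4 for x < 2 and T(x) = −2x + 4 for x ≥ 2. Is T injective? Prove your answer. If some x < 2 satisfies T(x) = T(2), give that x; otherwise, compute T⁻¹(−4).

Both pieces are strictly decreasing (slopes −4 and −2), so each is injective on its own interval.
The left piece maps (−∞, 2) onto (−4, ∞); the right piece maps [2, ∞) onto (−∞, 0].
These images overlap. In particular T(2) = 0 (right piece), and solving −4x + 4 = 0 on the left piece gives x = 1 < 2.
So T(1) = T(2) with 1 ≠ 2, and T is not injective. This x = 1 is the requested value below 2.

1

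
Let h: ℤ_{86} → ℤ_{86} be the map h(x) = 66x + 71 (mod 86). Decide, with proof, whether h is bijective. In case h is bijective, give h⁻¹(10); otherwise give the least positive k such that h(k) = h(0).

43

We have gcd(66, 86) = 2 > 1. Taking x_1 = 0 and x_2 = 43: h(0) = 71 and h(43) = 66·43 + 71 = 2909 ≡ 71 (mod 86).
So h(0) = h(43) while 0 ≠ 43, therefore h is not injective, hence not bijective.
Since h is not bijective, we find the least positive k with h(k) = h(0): this means 66k ≡ 0 (mod 86), i.e. 86 ∣ 66k. Since gcd(66, 86) = 2, dividing through by 2 this holds exactly when 43 ∣ 33k, and as gcd(33, 43) = 1, exactly when 43 ∣ k.
The smallest positive such k is 43.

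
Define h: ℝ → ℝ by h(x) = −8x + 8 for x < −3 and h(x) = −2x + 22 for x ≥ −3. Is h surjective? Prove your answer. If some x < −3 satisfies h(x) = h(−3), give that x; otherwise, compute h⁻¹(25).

-3/2

Both pieces are strictly decreasing (slopes −8 and −2), so each is injective on its own interval.
The left piece maps (−∞, −3) onto (32, ∞); the right piece maps [−3, ∞) onto (−∞, 28].
The union (32, ∞) ∪ (−∞, 28] omits the interval between 32 and 28; in particular 32 has no preimage. So h is not surjective.
Because the two images are disjoint, no x < −3 has h(x) = h(−3), so we compute h⁻¹(25): 25 lies in (−∞, 28], so solve −2x + 22 = 25: x = (25 − 22)/(−2) = −3/2.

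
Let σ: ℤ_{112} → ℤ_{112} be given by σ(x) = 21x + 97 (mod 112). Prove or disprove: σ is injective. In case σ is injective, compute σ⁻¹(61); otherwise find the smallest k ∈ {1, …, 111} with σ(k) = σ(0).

We have gcd(21, 112) = 7 > 1. Taking x_1 = 0 and x_2 = 16: σ(0) = 97 and σ(16) = 21·16 + 97 = 433 ≡ 97 (mod 112).
So σ(0) = σ(16) while 0 ≠ 16, thus σ is not injective.
Since σ is not injective, we find the least positive k with σ(k) = σ(0): this means 21k ≡ 0 (mod 112), i.e. 112 ∣ 21k. Since gcd(21, 112) = 7, dividing through by 7 this holds exactly when 16 ∣ 3k, and as gcd(3, 16) = 1, exactly when 16 ∣ k.
The smallest positive such k is 16.

16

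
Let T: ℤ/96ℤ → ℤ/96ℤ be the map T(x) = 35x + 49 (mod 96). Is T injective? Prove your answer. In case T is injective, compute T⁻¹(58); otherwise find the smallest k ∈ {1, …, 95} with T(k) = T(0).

If T(u) = T(v), then 35u ≡ 35v (mod 96). Because gcd(35, 96) = 1, we may cancel 35 to get u ≡ v (mod 96).
So T is injective.
We now compute 35⁻¹ mod 96 explicitly. Euclid's algorithm: 96 = 2·35 + 26, 35 = 1·26 + 9, 26 = 2·9 + 8, 9 = 1·8 + 1; back-substituting gives 1 = 11·35 − 4·96, so 35⁻¹ ≡ 11 (mod 96).
Since T is injective, we compute T⁻¹(58): solve 35x + 49 ≡ 58 (mod 96), i.e. 35x ≡ 9 (mod 96).
Multiplying by 35⁻¹ = 11 gives x ≡ 11·9 = 99 = 1·96 + 3 ≡ 3 (mod 96).
Check: T(3) = 35·3 + 49 = 154 = 1·96 + 58 ≡ 58 (mod 96).

3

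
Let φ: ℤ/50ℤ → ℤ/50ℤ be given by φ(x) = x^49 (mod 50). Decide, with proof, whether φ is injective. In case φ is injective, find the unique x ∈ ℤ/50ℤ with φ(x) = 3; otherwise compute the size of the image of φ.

φ(0) = 0^49 = 0.
φ(10): Repeated squaring mod 50: 10^1 ≡ 10, 10^2 ≡ 10² = 100 ≡ 0, 10^4 ≡ 0² = 0, 10^8 ≡ 0² = 0, 10^16 ≡ 0² = 0, 10^32 ≡ 0² = 0. Since 49 = 32 + 16 + 1, 10^49 ≡ 0·0·10: 0·0 = 0, then 0·10 = 0. So 10^49 ≡ 0 (mod 50).
So φ(0) = φ(10) = 0 while 0 ≠ 10, therefore φ is not injective.
Since φ is not injective, we determine |image(φ)|. Computing x^49 mod 50 for each x (by repeated squaring, reducing mod 50 at every step), the values φ(0), φ(1), …, φ(49) are: 0, 1, 12, 33, 44, 25, 46, 7, 28, 39, 0, 41, 2, 23, 34, 25, 36, 47, 18, 29, 0, 31, 42, 13, 24, 25, 26, 37, 8, 19, 0, 21, 32, 3, 14, 25, 16, 27, 48, 9, 0, 11, 22, 43, 4, 25, 6, 17, 38, 49.
The distinct values are {0, 1, 2, 3, 4, 6, 7, 8, 9, 11, 12, 13, 14, 16, 17, 18, 19, 21, 22, 23, 24, 25, 26, 27, 28, 29, 31, 32, 33, 34, 36, 37, 38, 39, 41, 42, 43, 44, 46, 47, 48, 49}; there are 42 of them.

42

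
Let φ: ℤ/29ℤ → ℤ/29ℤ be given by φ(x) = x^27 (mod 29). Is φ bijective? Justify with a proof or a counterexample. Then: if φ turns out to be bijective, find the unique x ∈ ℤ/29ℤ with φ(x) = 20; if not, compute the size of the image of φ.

16

Since 29 is prime, the nonzero elements of ℤ/29ℤ form a cyclic group of order 28.
As gcd(27, 28) = 1, raising to the 27th power is a bijection on this group: if u^27 ≡ v^27 then (uv^{−1})^27 = 1, and the only element of order dividing gcd(27, 28) = 1 is 1, so u = v.
With φ(0) = 0 this makes φ injective on all of ℤ/29ℤ, hence bijective (finite equal-size domain and codomain). In particular φ is bijective.
Since φ is bijective, we find the preimage of 20. The inverse of x ↦ x^27 on (ℤ/29ℤ)^× is x ↦ x^27, because 27·27 = 729 = 26·28 + 1 ≡ 1 (mod 28) and x^{28} = 1 for x ≠ 0 (Fermat). So φ⁻¹(20) = 20^27 mod 29.
Repeated squaring mod 29: 20^1 ≡ 20, 20^2 ≡ 20² = 400 ≡ 23, 20^4 ≡ 23² = 529 ≡ 7, 20^8 ≡ 7² = 49 ≡ 20, 20^16 ≡ 20² = 400 ≡ 23. Since 27 = 16 + 8 + 2 + 1, 20^27 ≡ 23·20·23·20: 23·20 = 460 ≡ 25, then 25·23 = 575 ≡ 24, then 24·20 = 480 ≡ 16. So 20^27 ≡ 16 (mod 29).
Hence φ⁻¹(20) = 16.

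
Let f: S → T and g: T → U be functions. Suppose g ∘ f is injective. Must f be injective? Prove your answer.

injective

Suppose f(a) = f(b). Applying g: (g ∘ f)(a) = (g ∘ f)(b). Since g ∘ f is injective, a = b. Hence f is injective.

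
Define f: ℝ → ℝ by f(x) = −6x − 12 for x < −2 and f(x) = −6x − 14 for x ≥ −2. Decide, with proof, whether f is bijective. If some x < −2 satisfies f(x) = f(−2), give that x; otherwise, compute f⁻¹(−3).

-11/6

Both pieces are strictly decreasing (slopes −6 and −6), so each is injective on its own interval.
The left piece maps (−∞, −2) onto (0, ∞); the right piece maps [−2, ∞) onto (−∞, −2].
The images leave a gap (0 has no preimage), so f is not surjective, hence not bijective.
Because the two images are disjoint, no x < −2 has f(x) = f(−2), so we compute f⁻¹(−3): −3 lies in (−∞, −2], so solve −6x − 14 = −3: x = (−3 + 14)/(−6) = −11/6.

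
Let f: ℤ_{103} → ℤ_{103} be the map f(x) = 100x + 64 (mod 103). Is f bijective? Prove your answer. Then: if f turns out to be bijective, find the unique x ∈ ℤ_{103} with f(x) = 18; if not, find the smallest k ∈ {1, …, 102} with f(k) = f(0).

If f(x_1) = f(x_2), then 100x_1 ≡ 100x_2 (mod 103). Because gcd(100, 103) = 1, we may cancel 100 to get x_1 ≡ x_2 (mod 103).
We now compute 100⁻¹ mod 103 explicitly. Euclid's algorithm: 103 = 1·100 + 3, 100 = 33·3 + 1; back-substituting gives 1 = 34·100 − 33·103, so 100⁻¹ ≡ 34 (mod 103).
Then y ↦ 34(y − 64) is a two-sided inverse to f, so every y ∈ ℤ_{103} has a preimage.
Therefore f is bijective.
Since f is bijective, we find f⁻¹(18): we need 100x ≡ 18 − 64 ≡ 57 (mod 103). Using 100⁻¹ = 34: x ≡ 34·57 = 1938 = 18·103 + 84, so x = 84.
Check: f(84) = 100·84 + 64 = 8464 = 82·103 + 18 ≡ 18 (mod 103).

84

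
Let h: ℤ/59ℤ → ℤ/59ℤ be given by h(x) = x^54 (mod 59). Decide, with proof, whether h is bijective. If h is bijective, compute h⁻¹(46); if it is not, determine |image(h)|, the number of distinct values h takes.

h(29): Repeated squaring mod 59: 29^1 ≡ 29, 29^2 ≡ 29² = 841 ≡ 15, 29^4 ≡ 15² = 225 ≡ 48, 29^8 ≡ 48² = 2304 ≡ 3, 29^16 ≡ 3² = 9, 29^32 ≡ 9² = 81 ≡ 22. Since 54 = 32 + 16 + 4 + 2, 29^54 ≡ 22·9·48·15: 22·9 = 198 ≡ 21, then 21·48 = 1008 ≡ 5, then 5·15 = 75 ≡ 16. So 29^54 ≡ 16 (mod 59).
h(30): Repeated squaring mod 59: 30^1 ≡ 30, 30^2 ≡ 30² = 900 ≡ 15, 30^4 ≡ 15² = 225 ≡ 48, 30^8 ≡ 48² = 2304 ≡ 3, 30^16 ≡ 3² = 9, 30^32 ≡ 9² = 81 ≡ 22. Since 54 = 32 + 16 + 4 + 2, 30^54 ≡ 22·9·48·15: 22·9 = 198 ≡ 21, then 21·48 = 1008 ≡ 5, then 5·15 = 75 ≡ 16. So 30^54 ≡ 16 (mod 59).
So h(29) = h(30) = 16 while 29 ≠ 30, hence h is not injective, hence not bijective.
Since h is not bijective, we determine |image(h)|. Computing x^54 mod 59 for each x (by repeated squaring, reducing mod 59 at every step), the values h(0), h(1), …, h(58) are: 0, 1, 48, 51, 3, 27, 29, 36, 26, 5, 57, 46, 35, 12, 17, 20, 9, 41, 4, 53, 22, 7, 25, 15, 28, 21, 45, 19, 49, 16, 16, 49, 19, 45, 21, 28, 15, 25, 7, 22, 53, 4, 41, 9, 20, 17, 12, 35, 46, 57, 5, 26, 36, 29, 27, 3, 51, 48, 1.
The distinct values are {0, 1, 3, 4, 5, 7, 9, 12, 15, 16, 17, 19, 20, 21, 22, 25, 26, 27, 28, 29, 35, 36, 41, 45, 46, 48, 49, 51, 53, 57}; there are 30 of them.

30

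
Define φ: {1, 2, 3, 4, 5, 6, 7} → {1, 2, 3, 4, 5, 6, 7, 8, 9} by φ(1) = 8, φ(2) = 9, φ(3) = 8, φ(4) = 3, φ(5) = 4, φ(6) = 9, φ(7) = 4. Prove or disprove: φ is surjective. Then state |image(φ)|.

4

No element maps to 1, so φ is not surjective.
The image of φ is {3, 4, 8, 9}, which has 4 elements.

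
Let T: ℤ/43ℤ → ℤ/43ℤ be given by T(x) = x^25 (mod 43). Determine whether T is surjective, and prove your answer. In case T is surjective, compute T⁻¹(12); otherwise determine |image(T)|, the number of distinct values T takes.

19

Since 43 is prime, the nonzero elements of ℤ/43ℤ form a cyclic group of order 42.
As gcd(25, 42) = 1, raising to the 25th power is a bijection on this group: if u^25 ≡ v^25 then (uv^{−1})^25 = 1, and the only element of order dividing gcd(25, 42) = 1 is 1, so u = v.
With T(0) = 0 this makes T injective on all of ℤ/43ℤ, hence bijective (finite equal-size domain and codomain). In particular T is surjective.
Since T is surjective, we find the preimage of 12. The inverse of x ↦ x^25 on (ℤ/43ℤ)^× is x ↦ x^37, because 25·37 = 925 = 22·42 + 1 ≡ 1 (mod 42) and x^{42} = 1 for x ≠ 0 (Fermat). So T⁻¹(12) = 12^37 mod 43.
Repeated squaring mod 43: 12^1 ≡ 12, 12^2 ≡ 12² = 144 ≡ 15, 12^4 ≡ 15² = 225 ≡ 10, 12^8 ≡ 10² = 100 ≡ 14, 12^16 ≡ 14² = 196 ≡ 24, 12^32 ≡ 24² = 576 ≡ 17. Since 37 = 32 + 4 + 1, 12^37 ≡ 17·10·12: 17·10 = 170 ≡ 41, then 41·12 = 492 ≡ 19. So 12^37 ≡ 19 (mod 43).
Hence T⁻¹(12) = 19.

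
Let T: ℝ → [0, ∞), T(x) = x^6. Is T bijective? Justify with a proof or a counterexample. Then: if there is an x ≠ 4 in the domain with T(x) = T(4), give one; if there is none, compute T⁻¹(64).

-4

T(4) = 4096 = (−4)^6 = T(−4) (since 6 is even), with 4 ≠ −4. So T is not injective, hence not bijective.
For the follow-up, such an x exists: taking x = −4 ∈ ℝ gives T(−4) = 4096 = T(4) with −4 ≠ 4.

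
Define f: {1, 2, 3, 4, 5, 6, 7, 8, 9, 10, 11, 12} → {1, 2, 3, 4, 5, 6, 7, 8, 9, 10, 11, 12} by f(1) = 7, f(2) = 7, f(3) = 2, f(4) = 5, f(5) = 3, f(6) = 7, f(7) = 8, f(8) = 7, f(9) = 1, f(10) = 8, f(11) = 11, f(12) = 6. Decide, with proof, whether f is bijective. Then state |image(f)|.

8

f(1) = 7 = f(2) with 1 ≠ 2, so f is not injective, hence not bijective.
The image of f is {1, 2, 3, 5, 6, 7, 8, 11}, which has 8 elements.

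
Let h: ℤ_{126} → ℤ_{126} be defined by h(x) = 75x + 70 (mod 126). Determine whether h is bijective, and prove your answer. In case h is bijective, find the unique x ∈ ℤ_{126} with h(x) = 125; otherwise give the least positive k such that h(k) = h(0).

Recall that h is injective if h(a) = h(b) implies a = b.
We have gcd(75, 126) = 3 > 1. Taking a = 0 and b = 42: h(0) = 70 and h(42) = 75·42 + 70 = 3220 ≡ 70 (mod 126).
So h(0) = h(42) while 0 ≠ 42, thus h is not injective, hence not bijective.
Since h is not bijective, we find the least positive k with h(k) = h(0): this means 75k ≡ 0 (mod 126), i.e. 126 ∣ 75k. Since gcd(75, 126) = 3, dividing through by 3 this holds exactly when 42 ∣ 25k, and as gcd(25, 42) = 1, exactly when 42 ∣ k.
The smallest positive such k is 42.

42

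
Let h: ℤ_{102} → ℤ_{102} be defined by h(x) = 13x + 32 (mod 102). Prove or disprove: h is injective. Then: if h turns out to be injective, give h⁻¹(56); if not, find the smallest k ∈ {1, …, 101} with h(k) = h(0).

96

By definition, h is injective if h(u) = h(v) implies u = v.
If h(u) = h(v), then 13u ≡ 13v (mod 102). Because gcd(13, 102) = 1, we may cancel 13 to get u ≡ v (mod 102).
Thus h is injective.
We now compute 13⁻¹ mod 102 explicitly. Euclid's algorithm: 102 = 7·13 + 11, 13 = 1·11 + 2, 11 = 5·2 + 1; back-substituting gives 1 = 55·13 − 7·102, so 13⁻¹ ≡ 55 (mod 102).
Since h is injective, we compute h⁻¹(56): solve 13x + 32 ≡ 56 (mod 102), i.e. 13x ≡ 24 (mod 102).
Multiplying by 13⁻¹ = 55 gives x ≡ 55·24 = 1320 = 12·102 + 96 ≡ 96 (mod 102).
Check: h(96) = 13·96 + 32 = 1280 = 12·102 + 56 ≡ 56 (mod 102).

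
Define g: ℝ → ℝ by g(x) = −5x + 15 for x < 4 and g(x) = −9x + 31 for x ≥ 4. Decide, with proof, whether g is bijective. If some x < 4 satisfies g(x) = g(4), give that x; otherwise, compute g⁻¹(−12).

43/9

Both pieces are strictly decreasing (slopes −5 and −9), so each is injective on its own interval.
The left piece maps (−∞, 4) onto (−5, ∞); the right piece maps [4, ∞) onto (−∞, −5].
Since −5 = −5, the images partition ℝ: g is injective and surjective, hence bijective.
Because the two images are disjoint, no x < 4 has g(x) = g(4), so we compute g⁻¹(−12): −12 lies in (−∞, −5], so solve −9x + 31 = −12: x = (−12 − 31)/(−9) = 43/9.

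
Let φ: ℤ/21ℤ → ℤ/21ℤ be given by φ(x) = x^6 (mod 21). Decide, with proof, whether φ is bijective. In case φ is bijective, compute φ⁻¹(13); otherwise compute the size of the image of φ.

φ(1) = 1^6 = 1.
φ(2): Repeated squaring mod 21: 2^1 ≡ 2, 2^2 ≡ 2² = 4, 2^4 ≡ 4² = 16. Since 6 = 4 + 2, 2^6 ≡ 16·4: 16·4 = 64 ≡ 1. So 2^6 ≡ 1 (mod 21).
So φ(1) = φ(2) = 1 while 1 ≠ 2, thus φ is not injective, hence not bijective.
Since φ is not bijective, we determine |image(φ)|. Computing x^6 mod 21 for each x (by repeated squaring, reducing mod 21 at every step), the values φ(0), φ(1), …, φ(20) are: 0, 1, 1, 15, 1, 1, 15, 7, 1, 15, 1, 1, 15, 1, 7, 15, 1, 1, 15, 1, 1.
The distinct values are {0, 1, 7, 15}; there are 4 of them.

4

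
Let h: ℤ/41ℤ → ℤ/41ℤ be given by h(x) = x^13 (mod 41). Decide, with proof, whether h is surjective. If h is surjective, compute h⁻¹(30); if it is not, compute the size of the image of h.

Since 41 is prime, the nonzero elements of ℤ/41ℤ form a cyclic group of order 40.
As gcd(13, 40) = 1, raising to the 13th power is a bijection on this group: if u^13 ≡ v^13 then (uv^{−1})^13 = 1, and the only element of order dividing gcd(13, 40) = 1 is 1, so u = v.
With h(0) = 0 this makes h injective on all of ℤ/41ℤ, hence bijective (finite equal-size domain and codomain). In particular h is surjective.
Since h is surjective, we find the preimage of 30. The inverse of x ↦ x^13 on (ℤ/41ℤ)^× is x ↦ x^37, because 13·37 = 481 = 12·40 + 1 ≡ 1 (mod 40) and x^{40} = 1 for x ≠ 0 (Fermat). So h⁻¹(30) = 30^37 mod 41.
Repeated squaring mod 41: 30^1 ≡ 30, 30^2 ≡ 30² = 900 ≡ 39, 30^4 ≡ 39² = 1521 ≡ 4, 30^8 ≡ 4² = 16, 30^16 ≡ 16² = 256 ≡ 10, 30^32 ≡ 10² = 100 ≡ 18. Since 37 = 32 + 4 + 1, 30^37 ≡ 18·4·30: 18·4 = 72 ≡ 31, then 31·30 = 930 ≡ 28. So 30^37 ≡ 28 (mod 41).
Hence h⁻¹(30) = 28.

28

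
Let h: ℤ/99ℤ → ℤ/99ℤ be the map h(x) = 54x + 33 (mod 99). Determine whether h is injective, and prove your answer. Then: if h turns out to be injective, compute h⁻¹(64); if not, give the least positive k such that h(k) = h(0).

We have gcd(54, 99) = 9 > 1. Taking s = 0 and t = 11: h(0) = 33 and h(11) = 54·11 + 33 = 627 ≡ 33 (mod 99).
So h(0) = h(11) while 0 ≠ 11, therefore h is not injective.
Since h is not injective, we find the least positive k with h(k) = h(0): this means 54k ≡ 0 (mod 99), i.e. 99 ∣ 54k. Since gcd(54, 99) = 9, dividing through by 9 this holds exactly when 11 ∣ 6k, and as gcd(6, 11) = 1, exactly when 11 ∣ k.
The smallest positive such k is 11.

11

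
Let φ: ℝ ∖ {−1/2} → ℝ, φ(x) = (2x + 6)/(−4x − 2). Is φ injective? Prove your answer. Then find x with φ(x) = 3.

-6/7

Suppose φ(x_1) = φ(x_2). Cross-multiplying: (2x_1 + 6)(−4x_2 − 2) = (2x_2 + 6)(−4x_1 − 2).
Expanding both sides and cancelling the symmetric terms leaves 20·(x_1 − x_2) = 0. Since 20 ≠ 0, x_1 = x_2. Hence φ is injective.
Solving φ(x) = 3: cross-multiplying gives 2x + 6 = 3(−4x − 2), which rearranges to 14x = −12, so x = −6/7.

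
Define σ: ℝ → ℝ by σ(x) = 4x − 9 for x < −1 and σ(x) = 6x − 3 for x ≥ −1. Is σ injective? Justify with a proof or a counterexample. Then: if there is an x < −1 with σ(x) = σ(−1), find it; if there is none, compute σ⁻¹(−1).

1/3

Both pieces are strictly increasing (slopes 4 and 6), so each is injective on its own interval.
The left piece maps (−∞, −1) onto (−∞, −13); the right piece maps [−1, ∞) onto [−9, ∞).
These images are disjoint, so no value is attained by both pieces. So σ is injective.
Because the two images are disjoint, no x < −1 has σ(x) = σ(−1), so we compute σ⁻¹(−1): −1 lies in [−9, ∞), so solve 6x − 3 = −1: x = (−1 + 3)/6 = 1/3.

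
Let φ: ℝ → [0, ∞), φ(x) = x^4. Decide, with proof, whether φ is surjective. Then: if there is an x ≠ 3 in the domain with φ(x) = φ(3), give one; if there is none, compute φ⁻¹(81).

For any y ∈ [0, ∞), x = y^{1/4} ∈ ℝ satisfies x^4 = y, so φ is surjective.
For the follow-up, such an x exists: taking x = −3 ∈ ℝ gives φ(−3) = 81 = φ(3) with −3 ≠ 3.

-3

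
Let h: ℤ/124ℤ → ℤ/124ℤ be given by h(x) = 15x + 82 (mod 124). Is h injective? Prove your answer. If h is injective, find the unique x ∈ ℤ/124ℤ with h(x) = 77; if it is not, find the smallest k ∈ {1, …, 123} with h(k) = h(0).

By definition, h is injective when h(u) = h(v) forces u = v.
Suppose h(u) = h(v) in ℤ/124ℤ. Then 15u + 82 ≡ 15v + 82 (mod 124), therefore 15(u − v) ≡ 0 (mod 124).
Since gcd(15, 124) = 1, 15 is invertible modulo 124, hence u − v ≡ 0 (mod 124), i.e. u = v.
Thus h is injective.
We now compute 15⁻¹ mod 124 explicitly. Euclid's algorithm: 124 = 8·15 + 4, 15 = 3·4 + 3, 4 = 1·3 + 1; back-substituting gives 1 = 91·15 − 11·124, so 15⁻¹ ≡ 91 (mod 124).
Since h is injective, we find h⁻¹(77): we need 15x ≡ 77 − 82 ≡ 119 (mod 124). Using 15⁻¹ = 91: x ≡ 91·119 = 10829 = 87·124 + 41, so x = 41.
Check: h(41) = 15·41 + 82 = 697 = 5·124 + 77 ≡ 77 (mod 124).

41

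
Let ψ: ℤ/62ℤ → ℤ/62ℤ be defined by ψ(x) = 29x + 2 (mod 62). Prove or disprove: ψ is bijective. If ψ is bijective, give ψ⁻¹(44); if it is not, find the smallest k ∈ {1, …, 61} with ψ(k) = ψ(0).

10

If ψ(s) = ψ(t), then 29s ≡ 29t (mod 62). Because gcd(29, 62) = 1, we may cancel 29 to get s ≡ t (mod 62).
We now compute 29⁻¹ mod 62 explicitly. Euclid's algorithm: 62 = 2·29 + 4, 29 = 7·4 + 1; back-substituting gives 1 = 15·29 − 7·62, so 29⁻¹ ≡ 15 (mod 62).
For any y ∈ ℤ/62ℤ, x = 15(y − 2) mod 62 satisfies ψ(x) = 29·15(y − 2) + 2 ≡ y (since 29·15 ≡ 1 mod 62). So every y has a preimage.
Hence ψ is bijective.
Since ψ is bijective, we find ψ⁻¹(44): we need 29x ≡ 44 − 2 ≡ 42 (mod 62). Using 29⁻¹ = 15: x ≡ 15·42 = 630 = 10·62 + 10, so x = 10.
Check: ψ(10) = 29·10 + 2 = 292 = 4·62 + 44 ≡ 44 (mod 62).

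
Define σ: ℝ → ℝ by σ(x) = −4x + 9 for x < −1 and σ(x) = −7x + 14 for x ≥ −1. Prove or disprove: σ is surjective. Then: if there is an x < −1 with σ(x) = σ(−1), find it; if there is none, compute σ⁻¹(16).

-3

Both pieces are strictly decreasing (slopes −4 and −7), so each is injective on its own interval.
The left piece maps (−∞, −1) onto (13, ∞); the right piece maps [−1, ∞) onto (−∞, 21].
The union (13, ∞) ∪ (−∞, 21] covers ℝ, so σ is surjective.
For the follow-up: the images overlap, so an x < −1 with σ(x) = σ(−1) exists. σ(−1) = 21; solving −4x + 9 = 21 for x < −1 gives x = (21 − 9)/(−4) = −3.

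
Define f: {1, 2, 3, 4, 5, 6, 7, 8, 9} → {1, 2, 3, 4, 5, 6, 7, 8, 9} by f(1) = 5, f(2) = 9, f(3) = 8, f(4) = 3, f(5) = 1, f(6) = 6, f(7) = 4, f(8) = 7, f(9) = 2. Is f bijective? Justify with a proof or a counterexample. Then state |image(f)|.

9

The values 5, 9, 8, 3, 1, 6, 4, 7, 2 are a permutation of {1, 2, 3, 4, 5, 6, 7, 8, 9}: each element appears exactly once.
So f is injective and surjective, hence bijective.
The image of f is {1, 2, 3, 4, 5, 6, 7, 8, 9}, which has 9 elements.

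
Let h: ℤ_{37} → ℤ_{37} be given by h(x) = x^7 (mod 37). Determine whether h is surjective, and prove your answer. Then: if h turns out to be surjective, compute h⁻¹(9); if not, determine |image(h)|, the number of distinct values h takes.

Since 37 is prime, the nonzero elements of ℤ_{37} form a cyclic group of order 36.
As gcd(7, 36) = 1, raising to the 7th power is a bijection on this group: if u^7 ≡ v^7 then (uv^{−1})^7 = 1, and the only element of order dividing gcd(7, 36) = 1 is 1, so u = v.
With h(0) = 0 this makes h injective on all of ℤ_{37}, hence bijective (finite equal-size domain and codomain). In particular h is surjective.
Since h is surjective, we find the preimage of 9. The inverse of x ↦ x^7 on (ℤ_{37})^× is x ↦ x^31, because 7·31 = 217 = 6·36 + 1 ≡ 1 (mod 36) and x^{36} = 1 for x ≠ 0 (Fermat). So h⁻¹(9) = 9^31 mod 37.
Repeated squaring mod 37: 9^1 ≡ 9, 9^2 ≡ 9² = 81 ≡ 7, 9^4 ≡ 7² = 49 ≡ 12, 9^8 ≡ 12² = 144 ≡ 33, 9^16 ≡ 33² = 1089 ≡ 16. Since 31 = 16 + 8 + 4 + 2 + 1, 9^31 ≡ 16·33·12·7·9: 16·33 = 528 ≡ 10, then 10·12 = 120 ≡ 9, then 9·7 = 63 ≡ 26, then 26·9 = 234 ≡ 12. So 9^31 ≡ 12 (mod 37).
Hence h⁻¹(9) = 12.

12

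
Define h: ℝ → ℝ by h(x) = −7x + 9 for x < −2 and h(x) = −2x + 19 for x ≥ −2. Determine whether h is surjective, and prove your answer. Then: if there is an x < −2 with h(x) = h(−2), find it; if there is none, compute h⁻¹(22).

-3/2

Both pieces are strictly decreasing (slopes −7 and −2), so each is injective on its own interval.
The left piece maps (−∞, −2) onto (23, ∞); the right piece maps [−2, ∞) onto (−∞, 23].
These images together cover ℝ, so h is surjective.
Because the two images are disjoint, no x < −2 has h(x) = h(−2), so we compute h⁻¹(22): 22 lies in (−∞, 23], so solve −2x + 19 = 22: x = (22 − 19)/(−2) = −3/2.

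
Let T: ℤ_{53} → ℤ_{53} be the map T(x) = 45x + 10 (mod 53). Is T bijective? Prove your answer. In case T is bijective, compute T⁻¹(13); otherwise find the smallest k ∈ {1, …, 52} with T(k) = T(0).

46

Suppose T(u) = T(v) in ℤ_{53}. Then 45u + 10 ≡ 45v + 10 (mod 53), thus 45(u − v) ≡ 0 (mod 53).
Since gcd(45, 53) = 1, 45 is invertible modulo 53, hence u − v ≡ 0 (mod 53), i.e. u = v.
We now compute 45⁻¹ mod 53 explicitly. Euclid's algorithm: 53 = 1·45 + 8, 45 = 5·8 + 5, 8 = 1·5 + 3, 5 = 1·3 + 2, 3 = 1·2 + 1; back-substituting gives 1 = 33·45 − 28·53, so 45⁻¹ ≡ 33 (mod 53).
For any y ∈ ℤ_{53}, x = 33(y − 10) mod 53 satisfies T(x) = 45·33(y − 10) + 10 ≡ y (since 45·33 ≡ 1 mod 53). So every y has a preimage.
So T is bijective.
Since T is bijective, we compute T⁻¹(13): solve 45x + 10 ≡ 13 (mod 53), i.e. 45x ≡ 3 (mod 53).
Multiplying by 45⁻¹ = 33 gives x ≡ 33·3 = 99 = 1·53 + 46 ≡ 46 (mod 53).
Check: T(46) = 45·46 + 10 = 2080 = 39·53 + 13 ≡ 13 (mod 53).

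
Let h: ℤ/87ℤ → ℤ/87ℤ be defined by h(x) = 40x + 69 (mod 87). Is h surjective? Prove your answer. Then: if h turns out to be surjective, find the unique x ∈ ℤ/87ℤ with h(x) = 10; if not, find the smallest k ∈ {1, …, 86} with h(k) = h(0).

Since gcd(40, 87) = 1, 40 is invertible modulo 87. Euclid's algorithm: 87 = 2·40 + 7, 40 = 5·7 + 5, 7 = 1·5 + 2, 5 = 2·2 + 1; back-substituting gives 1 = 37·40 − 17·87, so 40⁻¹ ≡ 37 (mod 87).
Then y ↦ 37(y − 69) is a two-sided inverse to h, so every y ∈ ℤ/87ℤ has a preimage.
So h is surjective.
Since h is surjective, we compute h⁻¹(10): solve 40x + 69 ≡ 10 (mod 87), i.e. 40x ≡ 28 (mod 87).
Multiplying by 40⁻¹ = 37 gives x ≡ 37·28 = 1036 = 11·87 + 79 ≡ 79 (mod 87).
Check: h(79) = 40·79 + 69 = 3229 = 37·87 + 10 ≡ 10 (mod 87).

79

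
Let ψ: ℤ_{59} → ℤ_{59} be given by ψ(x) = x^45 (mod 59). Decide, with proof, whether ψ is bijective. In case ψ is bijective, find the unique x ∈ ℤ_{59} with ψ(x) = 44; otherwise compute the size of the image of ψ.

Since 59 is prime, the nonzero elements of ℤ_{59} form a cyclic group of order 58.
As gcd(45, 58) = 1, raising to the 45th power is a bijection on this group: if a^45 ≡ b^45 then (ab^{−1})^45 = 1, and the only element of order dividing gcd(45, 58) = 1 is 1, so a = b.
With ψ(0) = 0 this makes ψ injective on all of ℤ_{59}, hence bijective (finite equal-size domain and codomain). In particular ψ is bijective.
Since ψ is bijective, we find the preimage of 44. The inverse of x ↦ x^45 on (ℤ_{59})^× is x ↦ x^49, because 45·49 = 2205 = 38·58 + 1 ≡ 1 (mod 58) and x^{58} = 1 for x ≠ 0 (Fermat). So ψ⁻¹(44) = 44^49 mod 59.
Repeated squaring mod 59: 44^1 ≡ 44, 44^2 ≡ 44² = 1936 ≡ 48, 44^4 ≡ 48² = 2304 ≡ 3, 44^8 ≡ 3² = 9, 44^16 ≡ 9² = 81 ≡ 22, 44^32 ≡ 22² = 484 ≡ 12. Since 49 = 32 + 16 + 1, 44^49 ≡ 12·22·44: 12·22 = 264 ≡ 28, then 28·44 = 1232 ≡ 52. So 44^49 ≡ 52 (mod 59).
Hence ψ⁻¹(44) = 52.

52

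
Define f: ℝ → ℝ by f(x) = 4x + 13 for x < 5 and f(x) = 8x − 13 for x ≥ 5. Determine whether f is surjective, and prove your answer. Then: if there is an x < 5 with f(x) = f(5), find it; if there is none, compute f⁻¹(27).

7/2

Both pieces are strictly increasing (slopes 4 and 8), so each is injective on its own interval.
The left piece maps (−∞, 5) onto (−∞, 33); the right piece maps [5, ∞) onto [27, ∞).
The union (−∞, 33) ∪ [27, ∞) covers ℝ, so f is surjective.
For the follow-up: the images overlap, so an x < 5 with f(x) = f(5) exists. f(5) = 27; solving 4x + 13 = 27 for x < 5 gives x = (27 − 13)/4 = 7/2.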